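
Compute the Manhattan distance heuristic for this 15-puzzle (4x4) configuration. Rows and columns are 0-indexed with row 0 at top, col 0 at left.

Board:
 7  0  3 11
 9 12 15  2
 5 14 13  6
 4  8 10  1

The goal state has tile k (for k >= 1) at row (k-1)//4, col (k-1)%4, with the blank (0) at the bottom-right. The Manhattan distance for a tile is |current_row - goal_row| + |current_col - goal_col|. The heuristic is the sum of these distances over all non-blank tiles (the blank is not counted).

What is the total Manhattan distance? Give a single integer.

Answer: 41

Derivation:
Tile 7: (0,0)->(1,2) = 3
Tile 3: (0,2)->(0,2) = 0
Tile 11: (0,3)->(2,2) = 3
Tile 9: (1,0)->(2,0) = 1
Tile 12: (1,1)->(2,3) = 3
Tile 15: (1,2)->(3,2) = 2
Tile 2: (1,3)->(0,1) = 3
Tile 5: (2,0)->(1,0) = 1
Tile 14: (2,1)->(3,1) = 1
Tile 13: (2,2)->(3,0) = 3
Tile 6: (2,3)->(1,1) = 3
Tile 4: (3,0)->(0,3) = 6
Tile 8: (3,1)->(1,3) = 4
Tile 10: (3,2)->(2,1) = 2
Tile 1: (3,3)->(0,0) = 6
Sum: 3 + 0 + 3 + 1 + 3 + 2 + 3 + 1 + 1 + 3 + 3 + 6 + 4 + 2 + 6 = 41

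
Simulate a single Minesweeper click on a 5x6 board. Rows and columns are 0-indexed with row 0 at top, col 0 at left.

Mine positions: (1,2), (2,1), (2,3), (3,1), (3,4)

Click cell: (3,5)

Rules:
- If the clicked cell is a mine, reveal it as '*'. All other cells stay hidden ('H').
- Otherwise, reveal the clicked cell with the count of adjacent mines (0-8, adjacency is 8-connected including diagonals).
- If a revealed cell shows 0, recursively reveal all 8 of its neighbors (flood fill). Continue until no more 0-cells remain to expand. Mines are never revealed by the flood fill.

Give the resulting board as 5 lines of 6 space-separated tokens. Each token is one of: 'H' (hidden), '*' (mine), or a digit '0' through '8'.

H H H H H H
H H H H H H
H H H H H H
H H H H H 1
H H H H H H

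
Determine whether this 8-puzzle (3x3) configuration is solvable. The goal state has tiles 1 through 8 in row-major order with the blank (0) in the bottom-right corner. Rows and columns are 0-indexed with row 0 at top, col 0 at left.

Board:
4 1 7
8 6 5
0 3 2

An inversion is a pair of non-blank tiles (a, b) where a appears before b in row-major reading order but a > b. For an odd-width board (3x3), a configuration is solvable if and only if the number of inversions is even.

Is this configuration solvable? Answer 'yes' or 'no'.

Answer: no

Derivation:
Inversions (pairs i<j in row-major order where tile[i] > tile[j] > 0): 17
17 is odd, so the puzzle is not solvable.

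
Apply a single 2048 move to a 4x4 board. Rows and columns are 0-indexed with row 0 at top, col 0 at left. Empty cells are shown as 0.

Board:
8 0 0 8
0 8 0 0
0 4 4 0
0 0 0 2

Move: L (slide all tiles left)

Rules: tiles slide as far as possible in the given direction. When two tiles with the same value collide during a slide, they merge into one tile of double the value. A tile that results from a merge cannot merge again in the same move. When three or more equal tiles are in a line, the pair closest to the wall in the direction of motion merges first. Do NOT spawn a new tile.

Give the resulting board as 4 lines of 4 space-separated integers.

Slide left:
row 0: [8, 0, 0, 8] -> [16, 0, 0, 0]
row 1: [0, 8, 0, 0] -> [8, 0, 0, 0]
row 2: [0, 4, 4, 0] -> [8, 0, 0, 0]
row 3: [0, 0, 0, 2] -> [2, 0, 0, 0]

Answer: 16  0  0  0
 8  0  0  0
 8  0  0  0
 2  0  0  0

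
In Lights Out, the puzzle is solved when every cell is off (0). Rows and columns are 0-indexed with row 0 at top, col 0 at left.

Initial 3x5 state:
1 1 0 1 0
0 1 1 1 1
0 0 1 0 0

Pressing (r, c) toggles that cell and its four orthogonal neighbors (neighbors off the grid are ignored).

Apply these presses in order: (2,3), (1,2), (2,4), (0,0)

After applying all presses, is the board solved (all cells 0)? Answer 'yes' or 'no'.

After press 1 at (2,3):
1 1 0 1 0
0 1 1 0 1
0 0 0 1 1

After press 2 at (1,2):
1 1 1 1 0
0 0 0 1 1
0 0 1 1 1

After press 3 at (2,4):
1 1 1 1 0
0 0 0 1 0
0 0 1 0 0

After press 4 at (0,0):
0 0 1 1 0
1 0 0 1 0
0 0 1 0 0

Lights still on: 5

Answer: no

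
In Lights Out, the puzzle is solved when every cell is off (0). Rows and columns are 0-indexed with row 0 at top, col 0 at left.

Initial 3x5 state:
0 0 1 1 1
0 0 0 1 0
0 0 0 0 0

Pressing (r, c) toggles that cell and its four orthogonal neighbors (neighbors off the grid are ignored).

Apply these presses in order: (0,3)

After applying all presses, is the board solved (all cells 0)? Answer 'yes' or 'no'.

After press 1 at (0,3):
0 0 0 0 0
0 0 0 0 0
0 0 0 0 0

Lights still on: 0

Answer: yes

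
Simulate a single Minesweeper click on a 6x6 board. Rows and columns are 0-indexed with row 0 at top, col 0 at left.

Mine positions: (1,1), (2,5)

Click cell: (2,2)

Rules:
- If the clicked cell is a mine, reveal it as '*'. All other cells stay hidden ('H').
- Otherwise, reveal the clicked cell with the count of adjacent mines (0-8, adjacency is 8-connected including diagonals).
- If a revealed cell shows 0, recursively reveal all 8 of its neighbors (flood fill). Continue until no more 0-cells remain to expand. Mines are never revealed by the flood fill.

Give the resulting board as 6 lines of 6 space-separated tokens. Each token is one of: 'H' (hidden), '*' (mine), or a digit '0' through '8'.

H H H H H H
H H H H H H
H H 1 H H H
H H H H H H
H H H H H H
H H H H H H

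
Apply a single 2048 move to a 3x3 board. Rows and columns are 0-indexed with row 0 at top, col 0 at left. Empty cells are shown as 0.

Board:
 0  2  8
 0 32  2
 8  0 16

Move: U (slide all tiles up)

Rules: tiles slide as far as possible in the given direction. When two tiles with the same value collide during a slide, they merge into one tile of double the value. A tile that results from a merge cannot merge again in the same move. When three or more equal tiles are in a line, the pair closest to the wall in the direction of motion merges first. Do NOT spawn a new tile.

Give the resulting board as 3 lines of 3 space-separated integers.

Answer:  8  2  8
 0 32  2
 0  0 16

Derivation:
Slide up:
col 0: [0, 0, 8] -> [8, 0, 0]
col 1: [2, 32, 0] -> [2, 32, 0]
col 2: [8, 2, 16] -> [8, 2, 16]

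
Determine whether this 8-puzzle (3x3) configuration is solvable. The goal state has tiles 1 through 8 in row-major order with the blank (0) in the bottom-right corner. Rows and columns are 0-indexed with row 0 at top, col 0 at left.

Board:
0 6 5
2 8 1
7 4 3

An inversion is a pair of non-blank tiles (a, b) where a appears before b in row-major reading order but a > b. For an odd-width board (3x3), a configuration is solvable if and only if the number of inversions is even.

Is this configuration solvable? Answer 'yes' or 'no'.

Answer: no

Derivation:
Inversions (pairs i<j in row-major order where tile[i] > tile[j] > 0): 17
17 is odd, so the puzzle is not solvable.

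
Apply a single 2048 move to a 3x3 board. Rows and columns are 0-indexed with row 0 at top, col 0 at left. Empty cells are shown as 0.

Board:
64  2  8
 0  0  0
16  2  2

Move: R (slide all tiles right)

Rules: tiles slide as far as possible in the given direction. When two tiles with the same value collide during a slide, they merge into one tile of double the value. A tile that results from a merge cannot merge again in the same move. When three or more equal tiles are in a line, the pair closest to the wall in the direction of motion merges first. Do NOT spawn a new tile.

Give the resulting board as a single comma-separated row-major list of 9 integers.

Slide right:
row 0: [64, 2, 8] -> [64, 2, 8]
row 1: [0, 0, 0] -> [0, 0, 0]
row 2: [16, 2, 2] -> [0, 16, 4]

Answer: 64, 2, 8, 0, 0, 0, 0, 16, 4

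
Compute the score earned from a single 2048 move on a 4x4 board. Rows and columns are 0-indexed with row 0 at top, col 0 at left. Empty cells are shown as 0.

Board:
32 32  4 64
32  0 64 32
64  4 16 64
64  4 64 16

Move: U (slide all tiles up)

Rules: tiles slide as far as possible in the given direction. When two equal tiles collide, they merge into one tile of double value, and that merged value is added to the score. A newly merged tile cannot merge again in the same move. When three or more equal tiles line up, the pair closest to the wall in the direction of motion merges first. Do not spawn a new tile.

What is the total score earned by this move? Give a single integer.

Answer: 200

Derivation:
Slide up:
col 0: [32, 32, 64, 64] -> [64, 128, 0, 0]  score +192 (running 192)
col 1: [32, 0, 4, 4] -> [32, 8, 0, 0]  score +8 (running 200)
col 2: [4, 64, 16, 64] -> [4, 64, 16, 64]  score +0 (running 200)
col 3: [64, 32, 64, 16] -> [64, 32, 64, 16]  score +0 (running 200)
Board after move:
 64  32   4  64
128   8  64  32
  0   0  16  64
  0   0  64  16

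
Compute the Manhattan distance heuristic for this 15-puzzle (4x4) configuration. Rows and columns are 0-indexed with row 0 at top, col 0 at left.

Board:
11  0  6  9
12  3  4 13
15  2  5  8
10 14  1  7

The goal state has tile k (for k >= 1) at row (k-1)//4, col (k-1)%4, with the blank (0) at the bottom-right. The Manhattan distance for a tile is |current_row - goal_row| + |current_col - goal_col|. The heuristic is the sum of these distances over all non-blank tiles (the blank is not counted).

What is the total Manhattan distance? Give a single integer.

Tile 11: at (0,0), goal (2,2), distance |0-2|+|0-2| = 4
Tile 6: at (0,2), goal (1,1), distance |0-1|+|2-1| = 2
Tile 9: at (0,3), goal (2,0), distance |0-2|+|3-0| = 5
Tile 12: at (1,0), goal (2,3), distance |1-2|+|0-3| = 4
Tile 3: at (1,1), goal (0,2), distance |1-0|+|1-2| = 2
Tile 4: at (1,2), goal (0,3), distance |1-0|+|2-3| = 2
Tile 13: at (1,3), goal (3,0), distance |1-3|+|3-0| = 5
Tile 15: at (2,0), goal (3,2), distance |2-3|+|0-2| = 3
Tile 2: at (2,1), goal (0,1), distance |2-0|+|1-1| = 2
Tile 5: at (2,2), goal (1,0), distance |2-1|+|2-0| = 3
Tile 8: at (2,3), goal (1,3), distance |2-1|+|3-3| = 1
Tile 10: at (3,0), goal (2,1), distance |3-2|+|0-1| = 2
Tile 14: at (3,1), goal (3,1), distance |3-3|+|1-1| = 0
Tile 1: at (3,2), goal (0,0), distance |3-0|+|2-0| = 5
Tile 7: at (3,3), goal (1,2), distance |3-1|+|3-2| = 3
Sum: 4 + 2 + 5 + 4 + 2 + 2 + 5 + 3 + 2 + 3 + 1 + 2 + 0 + 5 + 3 = 43

Answer: 43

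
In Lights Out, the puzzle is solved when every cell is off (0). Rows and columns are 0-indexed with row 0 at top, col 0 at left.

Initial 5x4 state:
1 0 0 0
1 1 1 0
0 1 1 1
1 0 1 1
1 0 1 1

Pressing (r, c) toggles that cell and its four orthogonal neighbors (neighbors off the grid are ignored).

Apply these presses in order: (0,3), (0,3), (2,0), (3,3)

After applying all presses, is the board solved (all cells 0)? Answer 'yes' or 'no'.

After press 1 at (0,3):
1 0 1 1
1 1 1 1
0 1 1 1
1 0 1 1
1 0 1 1

After press 2 at (0,3):
1 0 0 0
1 1 1 0
0 1 1 1
1 0 1 1
1 0 1 1

After press 3 at (2,0):
1 0 0 0
0 1 1 0
1 0 1 1
0 0 1 1
1 0 1 1

After press 4 at (3,3):
1 0 0 0
0 1 1 0
1 0 1 0
0 0 0 0
1 0 1 0

Lights still on: 7

Answer: no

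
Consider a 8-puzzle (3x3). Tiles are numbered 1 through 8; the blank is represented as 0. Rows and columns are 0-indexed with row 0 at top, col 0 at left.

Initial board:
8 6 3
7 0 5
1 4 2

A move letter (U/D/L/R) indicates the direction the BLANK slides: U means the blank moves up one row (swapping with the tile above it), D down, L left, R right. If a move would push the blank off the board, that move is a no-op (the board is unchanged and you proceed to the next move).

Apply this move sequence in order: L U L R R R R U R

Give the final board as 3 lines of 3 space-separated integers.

After move 1 (L):
8 6 3
0 7 5
1 4 2

After move 2 (U):
0 6 3
8 7 5
1 4 2

After move 3 (L):
0 6 3
8 7 5
1 4 2

After move 4 (R):
6 0 3
8 7 5
1 4 2

After move 5 (R):
6 3 0
8 7 5
1 4 2

After move 6 (R):
6 3 0
8 7 5
1 4 2

After move 7 (R):
6 3 0
8 7 5
1 4 2

After move 8 (U):
6 3 0
8 7 5
1 4 2

After move 9 (R):
6 3 0
8 7 5
1 4 2

Answer: 6 3 0
8 7 5
1 4 2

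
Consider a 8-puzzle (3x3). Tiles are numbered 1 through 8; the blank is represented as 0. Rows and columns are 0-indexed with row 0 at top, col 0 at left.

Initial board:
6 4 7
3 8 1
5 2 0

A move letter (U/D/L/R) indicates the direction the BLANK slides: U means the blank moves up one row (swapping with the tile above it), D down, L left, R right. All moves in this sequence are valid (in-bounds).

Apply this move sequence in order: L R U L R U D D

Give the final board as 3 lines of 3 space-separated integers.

After move 1 (L):
6 4 7
3 8 1
5 0 2

After move 2 (R):
6 4 7
3 8 1
5 2 0

After move 3 (U):
6 4 7
3 8 0
5 2 1

After move 4 (L):
6 4 7
3 0 8
5 2 1

After move 5 (R):
6 4 7
3 8 0
5 2 1

After move 6 (U):
6 4 0
3 8 7
5 2 1

After move 7 (D):
6 4 7
3 8 0
5 2 1

After move 8 (D):
6 4 7
3 8 1
5 2 0

Answer: 6 4 7
3 8 1
5 2 0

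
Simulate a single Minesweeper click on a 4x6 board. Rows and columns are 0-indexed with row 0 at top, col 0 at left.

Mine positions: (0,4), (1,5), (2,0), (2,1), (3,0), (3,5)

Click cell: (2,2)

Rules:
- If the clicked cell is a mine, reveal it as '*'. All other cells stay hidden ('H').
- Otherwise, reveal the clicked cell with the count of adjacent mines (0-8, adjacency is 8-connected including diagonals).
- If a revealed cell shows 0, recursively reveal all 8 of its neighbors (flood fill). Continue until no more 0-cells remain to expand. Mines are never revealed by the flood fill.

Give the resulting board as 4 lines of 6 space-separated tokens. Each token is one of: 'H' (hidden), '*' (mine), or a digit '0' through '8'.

H H H H H H
H H H H H H
H H 1 H H H
H H H H H H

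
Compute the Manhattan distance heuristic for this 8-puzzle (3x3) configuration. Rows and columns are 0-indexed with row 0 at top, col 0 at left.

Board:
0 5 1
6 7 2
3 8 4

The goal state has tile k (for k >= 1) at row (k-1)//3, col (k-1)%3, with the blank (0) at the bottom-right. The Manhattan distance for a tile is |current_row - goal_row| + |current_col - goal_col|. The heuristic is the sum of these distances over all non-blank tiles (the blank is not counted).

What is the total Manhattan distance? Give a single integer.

Answer: 16

Derivation:
Tile 5: at (0,1), goal (1,1), distance |0-1|+|1-1| = 1
Tile 1: at (0,2), goal (0,0), distance |0-0|+|2-0| = 2
Tile 6: at (1,0), goal (1,2), distance |1-1|+|0-2| = 2
Tile 7: at (1,1), goal (2,0), distance |1-2|+|1-0| = 2
Tile 2: at (1,2), goal (0,1), distance |1-0|+|2-1| = 2
Tile 3: at (2,0), goal (0,2), distance |2-0|+|0-2| = 4
Tile 8: at (2,1), goal (2,1), distance |2-2|+|1-1| = 0
Tile 4: at (2,2), goal (1,0), distance |2-1|+|2-0| = 3
Sum: 1 + 2 + 2 + 2 + 2 + 4 + 0 + 3 = 16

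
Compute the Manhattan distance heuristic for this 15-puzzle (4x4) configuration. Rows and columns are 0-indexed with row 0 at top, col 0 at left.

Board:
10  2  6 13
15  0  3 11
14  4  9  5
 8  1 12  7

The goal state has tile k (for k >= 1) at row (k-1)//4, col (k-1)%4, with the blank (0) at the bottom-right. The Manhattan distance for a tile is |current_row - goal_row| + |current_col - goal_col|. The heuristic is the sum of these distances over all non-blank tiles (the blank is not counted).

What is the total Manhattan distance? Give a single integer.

Answer: 44

Derivation:
Tile 10: (0,0)->(2,1) = 3
Tile 2: (0,1)->(0,1) = 0
Tile 6: (0,2)->(1,1) = 2
Tile 13: (0,3)->(3,0) = 6
Tile 15: (1,0)->(3,2) = 4
Tile 3: (1,2)->(0,2) = 1
Tile 11: (1,3)->(2,2) = 2
Tile 14: (2,0)->(3,1) = 2
Tile 4: (2,1)->(0,3) = 4
Tile 9: (2,2)->(2,0) = 2
Tile 5: (2,3)->(1,0) = 4
Tile 8: (3,0)->(1,3) = 5
Tile 1: (3,1)->(0,0) = 4
Tile 12: (3,2)->(2,3) = 2
Tile 7: (3,3)->(1,2) = 3
Sum: 3 + 0 + 2 + 6 + 4 + 1 + 2 + 2 + 4 + 2 + 4 + 5 + 4 + 2 + 3 = 44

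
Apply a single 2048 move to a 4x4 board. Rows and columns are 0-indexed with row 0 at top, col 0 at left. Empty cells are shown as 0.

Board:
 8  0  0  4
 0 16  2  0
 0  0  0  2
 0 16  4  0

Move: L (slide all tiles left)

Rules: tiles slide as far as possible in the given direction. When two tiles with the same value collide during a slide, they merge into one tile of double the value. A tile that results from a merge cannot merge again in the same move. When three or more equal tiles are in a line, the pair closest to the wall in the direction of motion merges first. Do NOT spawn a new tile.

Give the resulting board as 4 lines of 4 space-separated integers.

Answer:  8  4  0  0
16  2  0  0
 2  0  0  0
16  4  0  0

Derivation:
Slide left:
row 0: [8, 0, 0, 4] -> [8, 4, 0, 0]
row 1: [0, 16, 2, 0] -> [16, 2, 0, 0]
row 2: [0, 0, 0, 2] -> [2, 0, 0, 0]
row 3: [0, 16, 4, 0] -> [16, 4, 0, 0]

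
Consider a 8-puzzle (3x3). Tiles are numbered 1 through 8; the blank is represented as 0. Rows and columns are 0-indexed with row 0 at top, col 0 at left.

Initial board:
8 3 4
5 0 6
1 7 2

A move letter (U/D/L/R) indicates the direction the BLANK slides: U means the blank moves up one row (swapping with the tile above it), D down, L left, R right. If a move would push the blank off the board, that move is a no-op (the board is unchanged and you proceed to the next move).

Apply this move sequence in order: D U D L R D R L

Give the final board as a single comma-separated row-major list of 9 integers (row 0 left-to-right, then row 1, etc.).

After move 1 (D):
8 3 4
5 7 6
1 0 2

After move 2 (U):
8 3 4
5 0 6
1 7 2

After move 3 (D):
8 3 4
5 7 6
1 0 2

After move 4 (L):
8 3 4
5 7 6
0 1 2

After move 5 (R):
8 3 4
5 7 6
1 0 2

After move 6 (D):
8 3 4
5 7 6
1 0 2

After move 7 (R):
8 3 4
5 7 6
1 2 0

After move 8 (L):
8 3 4
5 7 6
1 0 2

Answer: 8, 3, 4, 5, 7, 6, 1, 0, 2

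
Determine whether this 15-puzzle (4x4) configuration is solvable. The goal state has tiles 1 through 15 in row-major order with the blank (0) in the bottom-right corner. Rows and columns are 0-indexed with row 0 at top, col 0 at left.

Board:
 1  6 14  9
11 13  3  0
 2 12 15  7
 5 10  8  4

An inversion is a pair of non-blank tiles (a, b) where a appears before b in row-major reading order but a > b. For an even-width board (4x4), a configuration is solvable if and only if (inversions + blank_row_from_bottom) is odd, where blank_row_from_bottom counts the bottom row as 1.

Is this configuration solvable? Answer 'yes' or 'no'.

Answer: no

Derivation:
Inversions: 53
Blank is in row 1 (0-indexed from top), which is row 3 counting from the bottom (bottom = 1).
53 + 3 = 56, which is even, so the puzzle is not solvable.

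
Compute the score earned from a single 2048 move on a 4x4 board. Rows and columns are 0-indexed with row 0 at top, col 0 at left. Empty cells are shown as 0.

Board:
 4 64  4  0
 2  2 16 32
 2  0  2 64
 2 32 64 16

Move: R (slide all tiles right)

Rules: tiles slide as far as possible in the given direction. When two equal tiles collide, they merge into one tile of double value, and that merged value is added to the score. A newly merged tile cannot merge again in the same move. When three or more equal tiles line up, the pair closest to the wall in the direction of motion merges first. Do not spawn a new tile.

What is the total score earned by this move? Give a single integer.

Answer: 8

Derivation:
Slide right:
row 0: [4, 64, 4, 0] -> [0, 4, 64, 4]  score +0 (running 0)
row 1: [2, 2, 16, 32] -> [0, 4, 16, 32]  score +4 (running 4)
row 2: [2, 0, 2, 64] -> [0, 0, 4, 64]  score +4 (running 8)
row 3: [2, 32, 64, 16] -> [2, 32, 64, 16]  score +0 (running 8)
Board after move:
 0  4 64  4
 0  4 16 32
 0  0  4 64
 2 32 64 16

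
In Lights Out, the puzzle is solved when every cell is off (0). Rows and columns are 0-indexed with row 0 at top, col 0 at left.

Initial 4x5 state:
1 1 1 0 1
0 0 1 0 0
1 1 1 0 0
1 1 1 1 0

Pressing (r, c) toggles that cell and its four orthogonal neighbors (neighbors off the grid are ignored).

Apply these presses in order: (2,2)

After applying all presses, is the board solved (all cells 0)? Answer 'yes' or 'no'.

Answer: no

Derivation:
After press 1 at (2,2):
1 1 1 0 1
0 0 0 0 0
1 0 0 1 0
1 1 0 1 0

Lights still on: 9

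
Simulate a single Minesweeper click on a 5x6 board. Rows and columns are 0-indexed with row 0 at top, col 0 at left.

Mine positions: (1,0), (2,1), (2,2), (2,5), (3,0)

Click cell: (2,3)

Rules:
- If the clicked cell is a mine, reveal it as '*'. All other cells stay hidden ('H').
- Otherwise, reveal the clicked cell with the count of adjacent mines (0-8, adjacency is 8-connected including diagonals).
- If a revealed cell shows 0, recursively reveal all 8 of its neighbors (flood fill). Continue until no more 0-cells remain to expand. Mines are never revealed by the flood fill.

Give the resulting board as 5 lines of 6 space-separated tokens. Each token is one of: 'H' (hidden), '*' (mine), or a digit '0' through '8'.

H H H H H H
H H H H H H
H H H 1 H H
H H H H H H
H H H H H H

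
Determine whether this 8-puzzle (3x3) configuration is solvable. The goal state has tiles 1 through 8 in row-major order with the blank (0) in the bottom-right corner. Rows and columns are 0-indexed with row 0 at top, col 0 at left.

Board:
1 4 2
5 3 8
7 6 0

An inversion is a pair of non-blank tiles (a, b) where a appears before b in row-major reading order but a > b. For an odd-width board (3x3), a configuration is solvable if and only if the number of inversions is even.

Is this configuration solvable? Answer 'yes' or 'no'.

Inversions (pairs i<j in row-major order where tile[i] > tile[j] > 0): 6
6 is even, so the puzzle is solvable.

Answer: yes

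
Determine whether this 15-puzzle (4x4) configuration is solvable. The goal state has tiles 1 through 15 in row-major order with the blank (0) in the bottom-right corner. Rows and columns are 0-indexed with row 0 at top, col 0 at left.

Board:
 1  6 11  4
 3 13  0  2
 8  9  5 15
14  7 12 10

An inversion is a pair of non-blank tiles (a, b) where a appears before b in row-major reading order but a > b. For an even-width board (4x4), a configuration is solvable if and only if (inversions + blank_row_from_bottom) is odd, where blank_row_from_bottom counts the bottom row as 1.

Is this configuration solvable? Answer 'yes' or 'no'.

Answer: yes

Derivation:
Inversions: 34
Blank is in row 1 (0-indexed from top), which is row 3 counting from the bottom (bottom = 1).
34 + 3 = 37, which is odd, so the puzzle is solvable.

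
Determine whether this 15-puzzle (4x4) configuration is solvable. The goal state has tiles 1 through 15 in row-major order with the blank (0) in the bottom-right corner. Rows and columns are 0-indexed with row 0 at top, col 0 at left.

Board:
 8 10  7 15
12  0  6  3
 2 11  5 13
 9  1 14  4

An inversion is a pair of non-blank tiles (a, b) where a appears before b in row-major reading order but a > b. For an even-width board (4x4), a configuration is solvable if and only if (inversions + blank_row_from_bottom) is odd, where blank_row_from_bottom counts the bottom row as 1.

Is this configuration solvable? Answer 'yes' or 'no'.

Inversions: 60
Blank is in row 1 (0-indexed from top), which is row 3 counting from the bottom (bottom = 1).
60 + 3 = 63, which is odd, so the puzzle is solvable.

Answer: yes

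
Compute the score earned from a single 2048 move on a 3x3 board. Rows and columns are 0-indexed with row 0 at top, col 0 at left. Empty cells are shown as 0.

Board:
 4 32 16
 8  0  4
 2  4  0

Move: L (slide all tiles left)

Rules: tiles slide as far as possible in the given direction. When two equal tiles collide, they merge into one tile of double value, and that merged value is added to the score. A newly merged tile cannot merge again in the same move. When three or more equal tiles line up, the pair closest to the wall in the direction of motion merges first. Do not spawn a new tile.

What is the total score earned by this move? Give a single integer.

Slide left:
row 0: [4, 32, 16] -> [4, 32, 16]  score +0 (running 0)
row 1: [8, 0, 4] -> [8, 4, 0]  score +0 (running 0)
row 2: [2, 4, 0] -> [2, 4, 0]  score +0 (running 0)
Board after move:
 4 32 16
 8  4  0
 2  4  0

Answer: 0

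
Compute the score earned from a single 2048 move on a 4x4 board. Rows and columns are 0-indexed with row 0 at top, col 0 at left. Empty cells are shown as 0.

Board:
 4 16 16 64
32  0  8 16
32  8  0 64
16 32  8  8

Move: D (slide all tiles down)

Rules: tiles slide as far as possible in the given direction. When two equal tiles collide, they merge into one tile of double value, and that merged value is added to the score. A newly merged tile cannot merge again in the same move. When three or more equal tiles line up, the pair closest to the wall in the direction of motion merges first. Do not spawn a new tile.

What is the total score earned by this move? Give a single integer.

Slide down:
col 0: [4, 32, 32, 16] -> [0, 4, 64, 16]  score +64 (running 64)
col 1: [16, 0, 8, 32] -> [0, 16, 8, 32]  score +0 (running 64)
col 2: [16, 8, 0, 8] -> [0, 0, 16, 16]  score +16 (running 80)
col 3: [64, 16, 64, 8] -> [64, 16, 64, 8]  score +0 (running 80)
Board after move:
 0  0  0 64
 4 16  0 16
64  8 16 64
16 32 16  8

Answer: 80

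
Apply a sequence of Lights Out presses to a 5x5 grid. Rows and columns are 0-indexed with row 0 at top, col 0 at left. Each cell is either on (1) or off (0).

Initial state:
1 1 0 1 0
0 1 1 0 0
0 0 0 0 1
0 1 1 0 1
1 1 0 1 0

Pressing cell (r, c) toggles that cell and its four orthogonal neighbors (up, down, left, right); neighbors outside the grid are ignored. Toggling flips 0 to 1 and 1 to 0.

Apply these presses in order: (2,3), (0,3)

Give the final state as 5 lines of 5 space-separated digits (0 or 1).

Answer: 1 1 1 0 1
0 1 1 0 0
0 0 1 1 0
0 1 1 1 1
1 1 0 1 0

Derivation:
After press 1 at (2,3):
1 1 0 1 0
0 1 1 1 0
0 0 1 1 0
0 1 1 1 1
1 1 0 1 0

After press 2 at (0,3):
1 1 1 0 1
0 1 1 0 0
0 0 1 1 0
0 1 1 1 1
1 1 0 1 0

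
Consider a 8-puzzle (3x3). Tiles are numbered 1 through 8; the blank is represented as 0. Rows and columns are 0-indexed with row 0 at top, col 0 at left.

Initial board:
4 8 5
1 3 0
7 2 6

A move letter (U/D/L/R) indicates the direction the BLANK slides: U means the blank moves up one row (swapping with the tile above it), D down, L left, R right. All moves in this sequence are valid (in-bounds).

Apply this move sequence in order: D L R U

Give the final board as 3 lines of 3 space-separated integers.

After move 1 (D):
4 8 5
1 3 6
7 2 0

After move 2 (L):
4 8 5
1 3 6
7 0 2

After move 3 (R):
4 8 5
1 3 6
7 2 0

After move 4 (U):
4 8 5
1 3 0
7 2 6

Answer: 4 8 5
1 3 0
7 2 6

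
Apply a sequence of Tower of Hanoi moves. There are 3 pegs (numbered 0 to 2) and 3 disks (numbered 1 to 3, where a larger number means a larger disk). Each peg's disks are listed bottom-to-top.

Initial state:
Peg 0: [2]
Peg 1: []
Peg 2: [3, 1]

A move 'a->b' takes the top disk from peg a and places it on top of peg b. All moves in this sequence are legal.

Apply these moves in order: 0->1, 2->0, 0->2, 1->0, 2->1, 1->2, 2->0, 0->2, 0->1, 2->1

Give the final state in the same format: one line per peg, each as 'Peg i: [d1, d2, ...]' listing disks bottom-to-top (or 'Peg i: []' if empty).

After move 1 (0->1):
Peg 0: []
Peg 1: [2]
Peg 2: [3, 1]

After move 2 (2->0):
Peg 0: [1]
Peg 1: [2]
Peg 2: [3]

After move 3 (0->2):
Peg 0: []
Peg 1: [2]
Peg 2: [3, 1]

After move 4 (1->0):
Peg 0: [2]
Peg 1: []
Peg 2: [3, 1]

After move 5 (2->1):
Peg 0: [2]
Peg 1: [1]
Peg 2: [3]

After move 6 (1->2):
Peg 0: [2]
Peg 1: []
Peg 2: [3, 1]

After move 7 (2->0):
Peg 0: [2, 1]
Peg 1: []
Peg 2: [3]

After move 8 (0->2):
Peg 0: [2]
Peg 1: []
Peg 2: [3, 1]

After move 9 (0->1):
Peg 0: []
Peg 1: [2]
Peg 2: [3, 1]

After move 10 (2->1):
Peg 0: []
Peg 1: [2, 1]
Peg 2: [3]

Answer: Peg 0: []
Peg 1: [2, 1]
Peg 2: [3]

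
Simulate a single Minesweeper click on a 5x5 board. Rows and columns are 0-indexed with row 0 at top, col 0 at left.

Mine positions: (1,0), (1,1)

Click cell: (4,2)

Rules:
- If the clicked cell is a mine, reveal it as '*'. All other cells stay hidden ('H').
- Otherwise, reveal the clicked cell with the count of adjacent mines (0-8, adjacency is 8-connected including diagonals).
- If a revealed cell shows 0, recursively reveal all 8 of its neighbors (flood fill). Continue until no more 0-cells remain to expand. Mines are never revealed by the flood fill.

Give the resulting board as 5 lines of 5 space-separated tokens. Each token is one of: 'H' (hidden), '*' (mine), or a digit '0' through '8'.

H H 1 0 0
H H 1 0 0
2 2 1 0 0
0 0 0 0 0
0 0 0 0 0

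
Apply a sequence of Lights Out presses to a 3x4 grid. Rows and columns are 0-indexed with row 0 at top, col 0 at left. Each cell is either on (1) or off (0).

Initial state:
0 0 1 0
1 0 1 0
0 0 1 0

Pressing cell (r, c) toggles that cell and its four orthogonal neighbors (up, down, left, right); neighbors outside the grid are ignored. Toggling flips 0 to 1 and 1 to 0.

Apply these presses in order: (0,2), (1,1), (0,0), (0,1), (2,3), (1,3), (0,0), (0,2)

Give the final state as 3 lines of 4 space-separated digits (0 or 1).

After press 1 at (0,2):
0 1 0 1
1 0 0 0
0 0 1 0

After press 2 at (1,1):
0 0 0 1
0 1 1 0
0 1 1 0

After press 3 at (0,0):
1 1 0 1
1 1 1 0
0 1 1 0

After press 4 at (0,1):
0 0 1 1
1 0 1 0
0 1 1 0

After press 5 at (2,3):
0 0 1 1
1 0 1 1
0 1 0 1

After press 6 at (1,3):
0 0 1 0
1 0 0 0
0 1 0 0

After press 7 at (0,0):
1 1 1 0
0 0 0 0
0 1 0 0

After press 8 at (0,2):
1 0 0 1
0 0 1 0
0 1 0 0

Answer: 1 0 0 1
0 0 1 0
0 1 0 0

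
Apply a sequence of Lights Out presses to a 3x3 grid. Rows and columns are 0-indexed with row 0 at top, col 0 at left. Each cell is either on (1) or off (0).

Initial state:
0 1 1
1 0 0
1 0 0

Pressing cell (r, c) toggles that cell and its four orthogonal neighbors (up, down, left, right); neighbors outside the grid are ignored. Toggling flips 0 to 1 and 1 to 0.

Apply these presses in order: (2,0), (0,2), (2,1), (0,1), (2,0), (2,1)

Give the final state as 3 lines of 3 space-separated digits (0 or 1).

After press 1 at (2,0):
0 1 1
0 0 0
0 1 0

After press 2 at (0,2):
0 0 0
0 0 1
0 1 0

After press 3 at (2,1):
0 0 0
0 1 1
1 0 1

After press 4 at (0,1):
1 1 1
0 0 1
1 0 1

After press 5 at (2,0):
1 1 1
1 0 1
0 1 1

After press 6 at (2,1):
1 1 1
1 1 1
1 0 0

Answer: 1 1 1
1 1 1
1 0 0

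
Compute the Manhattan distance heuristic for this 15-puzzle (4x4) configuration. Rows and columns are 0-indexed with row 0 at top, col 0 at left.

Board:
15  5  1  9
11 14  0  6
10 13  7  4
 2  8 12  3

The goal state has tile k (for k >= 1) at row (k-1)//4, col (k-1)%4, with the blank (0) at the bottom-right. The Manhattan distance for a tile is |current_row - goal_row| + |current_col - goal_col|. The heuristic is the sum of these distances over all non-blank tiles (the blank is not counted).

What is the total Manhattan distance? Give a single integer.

Tile 15: (0,0)->(3,2) = 5
Tile 5: (0,1)->(1,0) = 2
Tile 1: (0,2)->(0,0) = 2
Tile 9: (0,3)->(2,0) = 5
Tile 11: (1,0)->(2,2) = 3
Tile 14: (1,1)->(3,1) = 2
Tile 6: (1,3)->(1,1) = 2
Tile 10: (2,0)->(2,1) = 1
Tile 13: (2,1)->(3,0) = 2
Tile 7: (2,2)->(1,2) = 1
Tile 4: (2,3)->(0,3) = 2
Tile 2: (3,0)->(0,1) = 4
Tile 8: (3,1)->(1,3) = 4
Tile 12: (3,2)->(2,3) = 2
Tile 3: (3,3)->(0,2) = 4
Sum: 5 + 2 + 2 + 5 + 3 + 2 + 2 + 1 + 2 + 1 + 2 + 4 + 4 + 2 + 4 = 41

Answer: 41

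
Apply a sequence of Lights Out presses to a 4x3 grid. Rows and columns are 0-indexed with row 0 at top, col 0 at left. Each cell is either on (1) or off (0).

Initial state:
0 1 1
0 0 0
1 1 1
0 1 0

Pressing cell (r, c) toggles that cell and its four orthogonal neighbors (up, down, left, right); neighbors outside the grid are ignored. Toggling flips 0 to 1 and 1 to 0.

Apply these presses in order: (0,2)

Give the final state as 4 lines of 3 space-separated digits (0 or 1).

After press 1 at (0,2):
0 0 0
0 0 1
1 1 1
0 1 0

Answer: 0 0 0
0 0 1
1 1 1
0 1 0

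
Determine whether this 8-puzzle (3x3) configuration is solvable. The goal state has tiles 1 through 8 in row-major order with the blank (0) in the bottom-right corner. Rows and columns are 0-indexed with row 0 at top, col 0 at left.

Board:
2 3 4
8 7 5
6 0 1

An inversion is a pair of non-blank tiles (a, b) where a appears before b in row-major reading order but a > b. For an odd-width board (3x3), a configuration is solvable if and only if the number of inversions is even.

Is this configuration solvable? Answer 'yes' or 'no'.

Inversions (pairs i<j in row-major order where tile[i] > tile[j] > 0): 12
12 is even, so the puzzle is solvable.

Answer: yes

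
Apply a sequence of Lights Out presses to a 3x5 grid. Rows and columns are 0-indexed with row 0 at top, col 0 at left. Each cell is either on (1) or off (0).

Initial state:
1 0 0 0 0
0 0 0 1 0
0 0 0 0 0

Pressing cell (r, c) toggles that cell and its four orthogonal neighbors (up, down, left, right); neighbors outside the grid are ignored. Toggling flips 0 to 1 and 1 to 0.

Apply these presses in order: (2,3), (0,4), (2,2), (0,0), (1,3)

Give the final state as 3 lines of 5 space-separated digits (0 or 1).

Answer: 0 1 0 0 1
1 0 0 1 0
0 1 0 1 1

Derivation:
After press 1 at (2,3):
1 0 0 0 0
0 0 0 0 0
0 0 1 1 1

After press 2 at (0,4):
1 0 0 1 1
0 0 0 0 1
0 0 1 1 1

After press 3 at (2,2):
1 0 0 1 1
0 0 1 0 1
0 1 0 0 1

After press 4 at (0,0):
0 1 0 1 1
1 0 1 0 1
0 1 0 0 1

After press 5 at (1,3):
0 1 0 0 1
1 0 0 1 0
0 1 0 1 1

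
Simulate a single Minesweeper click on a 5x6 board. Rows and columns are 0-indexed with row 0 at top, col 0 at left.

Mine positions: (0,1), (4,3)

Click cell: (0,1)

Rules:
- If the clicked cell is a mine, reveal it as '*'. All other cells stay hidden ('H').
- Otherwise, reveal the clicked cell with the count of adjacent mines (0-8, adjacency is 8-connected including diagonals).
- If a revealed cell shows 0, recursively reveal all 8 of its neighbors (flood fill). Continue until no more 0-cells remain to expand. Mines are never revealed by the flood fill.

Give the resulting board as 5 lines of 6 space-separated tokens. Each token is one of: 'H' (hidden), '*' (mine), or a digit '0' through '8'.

H * H H H H
H H H H H H
H H H H H H
H H H H H H
H H H H H H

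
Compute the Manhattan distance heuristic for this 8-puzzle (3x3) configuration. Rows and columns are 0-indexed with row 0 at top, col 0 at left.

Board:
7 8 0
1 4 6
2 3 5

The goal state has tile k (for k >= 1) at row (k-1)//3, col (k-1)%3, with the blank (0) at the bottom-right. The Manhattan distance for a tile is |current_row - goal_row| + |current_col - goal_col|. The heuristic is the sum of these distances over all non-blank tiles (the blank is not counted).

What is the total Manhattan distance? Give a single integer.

Answer: 14

Derivation:
Tile 7: at (0,0), goal (2,0), distance |0-2|+|0-0| = 2
Tile 8: at (0,1), goal (2,1), distance |0-2|+|1-1| = 2
Tile 1: at (1,0), goal (0,0), distance |1-0|+|0-0| = 1
Tile 4: at (1,1), goal (1,0), distance |1-1|+|1-0| = 1
Tile 6: at (1,2), goal (1,2), distance |1-1|+|2-2| = 0
Tile 2: at (2,0), goal (0,1), distance |2-0|+|0-1| = 3
Tile 3: at (2,1), goal (0,2), distance |2-0|+|1-2| = 3
Tile 5: at (2,2), goal (1,1), distance |2-1|+|2-1| = 2
Sum: 2 + 2 + 1 + 1 + 0 + 3 + 3 + 2 = 14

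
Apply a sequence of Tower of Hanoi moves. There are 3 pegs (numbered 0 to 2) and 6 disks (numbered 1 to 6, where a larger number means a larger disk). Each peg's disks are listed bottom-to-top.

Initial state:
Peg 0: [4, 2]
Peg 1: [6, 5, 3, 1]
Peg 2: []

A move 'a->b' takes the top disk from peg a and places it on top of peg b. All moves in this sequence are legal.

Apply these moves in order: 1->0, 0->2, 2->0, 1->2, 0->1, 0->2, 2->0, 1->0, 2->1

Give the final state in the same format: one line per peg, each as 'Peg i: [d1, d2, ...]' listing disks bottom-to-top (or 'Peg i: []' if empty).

Answer: Peg 0: [4, 2, 1]
Peg 1: [6, 5, 3]
Peg 2: []

Derivation:
After move 1 (1->0):
Peg 0: [4, 2, 1]
Peg 1: [6, 5, 3]
Peg 2: []

After move 2 (0->2):
Peg 0: [4, 2]
Peg 1: [6, 5, 3]
Peg 2: [1]

After move 3 (2->0):
Peg 0: [4, 2, 1]
Peg 1: [6, 5, 3]
Peg 2: []

After move 4 (1->2):
Peg 0: [4, 2, 1]
Peg 1: [6, 5]
Peg 2: [3]

After move 5 (0->1):
Peg 0: [4, 2]
Peg 1: [6, 5, 1]
Peg 2: [3]

After move 6 (0->2):
Peg 0: [4]
Peg 1: [6, 5, 1]
Peg 2: [3, 2]

After move 7 (2->0):
Peg 0: [4, 2]
Peg 1: [6, 5, 1]
Peg 2: [3]

After move 8 (1->0):
Peg 0: [4, 2, 1]
Peg 1: [6, 5]
Peg 2: [3]

After move 9 (2->1):
Peg 0: [4, 2, 1]
Peg 1: [6, 5, 3]
Peg 2: []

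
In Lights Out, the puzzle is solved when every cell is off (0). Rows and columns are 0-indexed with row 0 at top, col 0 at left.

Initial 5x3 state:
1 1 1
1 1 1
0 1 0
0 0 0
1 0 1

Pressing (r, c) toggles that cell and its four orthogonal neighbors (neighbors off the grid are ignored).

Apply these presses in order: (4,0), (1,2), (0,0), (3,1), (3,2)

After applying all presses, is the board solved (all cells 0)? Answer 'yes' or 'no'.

Answer: yes

Derivation:
After press 1 at (4,0):
1 1 1
1 1 1
0 1 0
1 0 0
0 1 1

After press 2 at (1,2):
1 1 0
1 0 0
0 1 1
1 0 0
0 1 1

After press 3 at (0,0):
0 0 0
0 0 0
0 1 1
1 0 0
0 1 1

After press 4 at (3,1):
0 0 0
0 0 0
0 0 1
0 1 1
0 0 1

After press 5 at (3,2):
0 0 0
0 0 0
0 0 0
0 0 0
0 0 0

Lights still on: 0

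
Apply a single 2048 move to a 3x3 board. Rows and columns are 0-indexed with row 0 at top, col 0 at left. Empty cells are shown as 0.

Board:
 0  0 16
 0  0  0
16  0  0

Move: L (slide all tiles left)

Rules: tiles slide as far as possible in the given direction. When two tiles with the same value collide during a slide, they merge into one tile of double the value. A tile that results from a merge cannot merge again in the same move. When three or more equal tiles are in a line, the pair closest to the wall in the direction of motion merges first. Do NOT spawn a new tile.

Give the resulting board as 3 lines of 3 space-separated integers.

Slide left:
row 0: [0, 0, 16] -> [16, 0, 0]
row 1: [0, 0, 0] -> [0, 0, 0]
row 2: [16, 0, 0] -> [16, 0, 0]

Answer: 16  0  0
 0  0  0
16  0  0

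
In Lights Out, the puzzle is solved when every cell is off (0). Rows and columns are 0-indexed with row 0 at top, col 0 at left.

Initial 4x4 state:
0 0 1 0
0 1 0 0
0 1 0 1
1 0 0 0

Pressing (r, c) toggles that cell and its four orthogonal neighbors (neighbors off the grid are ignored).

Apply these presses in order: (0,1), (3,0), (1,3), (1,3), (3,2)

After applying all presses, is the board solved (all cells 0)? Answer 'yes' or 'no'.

After press 1 at (0,1):
1 1 0 0
0 0 0 0
0 1 0 1
1 0 0 0

After press 2 at (3,0):
1 1 0 0
0 0 0 0
1 1 0 1
0 1 0 0

After press 3 at (1,3):
1 1 0 1
0 0 1 1
1 1 0 0
0 1 0 0

After press 4 at (1,3):
1 1 0 0
0 0 0 0
1 1 0 1
0 1 0 0

After press 5 at (3,2):
1 1 0 0
0 0 0 0
1 1 1 1
0 0 1 1

Lights still on: 8

Answer: no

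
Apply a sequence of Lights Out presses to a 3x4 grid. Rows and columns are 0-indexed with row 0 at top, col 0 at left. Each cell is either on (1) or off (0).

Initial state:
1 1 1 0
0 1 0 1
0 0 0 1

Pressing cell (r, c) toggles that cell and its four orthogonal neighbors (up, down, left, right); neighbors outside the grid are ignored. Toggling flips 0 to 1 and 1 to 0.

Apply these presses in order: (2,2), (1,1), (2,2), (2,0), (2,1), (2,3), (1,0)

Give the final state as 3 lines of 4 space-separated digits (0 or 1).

Answer: 0 0 1 0
1 0 1 0
1 1 0 0

Derivation:
After press 1 at (2,2):
1 1 1 0
0 1 1 1
0 1 1 0

After press 2 at (1,1):
1 0 1 0
1 0 0 1
0 0 1 0

After press 3 at (2,2):
1 0 1 0
1 0 1 1
0 1 0 1

After press 4 at (2,0):
1 0 1 0
0 0 1 1
1 0 0 1

After press 5 at (2,1):
1 0 1 0
0 1 1 1
0 1 1 1

After press 6 at (2,3):
1 0 1 0
0 1 1 0
0 1 0 0

After press 7 at (1,0):
0 0 1 0
1 0 1 0
1 1 0 0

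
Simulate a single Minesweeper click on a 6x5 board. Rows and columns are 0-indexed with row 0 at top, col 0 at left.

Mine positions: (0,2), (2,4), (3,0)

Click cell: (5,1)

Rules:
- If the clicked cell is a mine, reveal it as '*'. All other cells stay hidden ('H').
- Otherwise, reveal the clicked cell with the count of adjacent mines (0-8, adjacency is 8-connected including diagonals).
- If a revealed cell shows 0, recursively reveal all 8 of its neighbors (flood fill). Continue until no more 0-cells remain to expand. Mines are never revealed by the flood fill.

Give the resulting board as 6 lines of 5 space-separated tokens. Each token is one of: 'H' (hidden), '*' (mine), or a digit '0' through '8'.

H H H H H
H 1 1 2 H
H 1 0 1 H
H 1 0 1 1
1 1 0 0 0
0 0 0 0 0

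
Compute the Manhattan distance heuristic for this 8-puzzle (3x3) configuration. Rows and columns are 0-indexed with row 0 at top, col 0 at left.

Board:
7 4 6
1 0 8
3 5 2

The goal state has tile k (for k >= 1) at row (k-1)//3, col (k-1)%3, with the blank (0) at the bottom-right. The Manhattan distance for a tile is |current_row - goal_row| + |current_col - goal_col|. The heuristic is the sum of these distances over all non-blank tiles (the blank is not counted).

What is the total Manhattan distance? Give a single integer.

Tile 7: (0,0)->(2,0) = 2
Tile 4: (0,1)->(1,0) = 2
Tile 6: (0,2)->(1,2) = 1
Tile 1: (1,0)->(0,0) = 1
Tile 8: (1,2)->(2,1) = 2
Tile 3: (2,0)->(0,2) = 4
Tile 5: (2,1)->(1,1) = 1
Tile 2: (2,2)->(0,1) = 3
Sum: 2 + 2 + 1 + 1 + 2 + 4 + 1 + 3 = 16

Answer: 16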